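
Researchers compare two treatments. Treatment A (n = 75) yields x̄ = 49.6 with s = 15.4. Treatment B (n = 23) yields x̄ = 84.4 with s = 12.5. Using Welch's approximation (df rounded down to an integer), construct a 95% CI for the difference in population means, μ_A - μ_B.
(-41.16, -28.44)

Difference: x̄₁ - x̄₂ = -34.80
SE = √(s₁²/n₁ + s₂²/n₂) = √(15.4²/75 + 12.5²/23) = 3.1553
df = 44.39 → 44 (Welch–Satterthwaite, rounded down)
t* = 2.015

CI: -34.80 ± 2.015 · 3.1553 = -34.80 ± 6.36 = (-41.16, -28.44)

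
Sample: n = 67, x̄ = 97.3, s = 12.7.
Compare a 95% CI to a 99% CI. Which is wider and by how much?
99% CI is wider by 2.03

df = 66
95% CI: t* = 1.997, (94.20, 100.40), width = 2 · t* · s/√n = 6.20
99% CI: t* = 2.652, (93.19, 101.41), width = 2 · t* · s/√n = 8.23

The 99% CI is wider by 8.23 - 6.20 = 2.03.
Higher confidence requires a wider interval.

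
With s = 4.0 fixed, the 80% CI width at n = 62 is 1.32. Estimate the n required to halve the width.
n ≈ 248

CI width ∝ 1/√n
To reduce width by factor 2, need √n to grow by 2 → need 2² = 4 times as many samples.

Current: n = 62, width = 1.32
New: n = 248, width ≈ 0.65

Width reduced by factor of 1.32/0.65 = 2.03.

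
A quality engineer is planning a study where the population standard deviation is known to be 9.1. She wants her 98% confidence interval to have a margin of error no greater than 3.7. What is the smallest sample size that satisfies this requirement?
n ≥ 33

For margin E ≤ 3.7:
n ≥ (z* · σ / E)²
n ≥ (2.326 · 9.1 / 3.7)²
n ≥ 32.73

Minimum n = 33 (rounding up)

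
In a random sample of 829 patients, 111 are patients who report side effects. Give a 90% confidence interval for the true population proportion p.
(0.114, 0.153)

Proportion CI:
p̂ = 111/829 = 0.13390
SE = √(p̂(1-p̂)/n) = √(0.13390 · 0.86610 / 829) = 0.01183

z* = 1.645
Margin = z* · SE = 1.645 · 0.01183 = 0.0195

CI: 0.13390 ± 0.0195 = (0.114, 0.153)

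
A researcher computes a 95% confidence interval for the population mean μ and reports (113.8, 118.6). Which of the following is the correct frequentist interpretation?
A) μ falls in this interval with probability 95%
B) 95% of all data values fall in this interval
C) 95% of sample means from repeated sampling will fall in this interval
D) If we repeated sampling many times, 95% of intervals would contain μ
D

A) Wrong — μ is fixed; the randomness lives in the interval, not in μ.
B) Wrong — a CI is about the parameter μ, not individual data values.
C) Wrong — coverage applies to intervals containing μ, not to future x̄ values.
D) Correct — this is the frequentist long-run coverage interpretation.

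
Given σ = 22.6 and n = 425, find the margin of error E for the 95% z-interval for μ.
Margin of error = 2.15

Margin of error = z* · σ/√n
= 1.960 · 22.6/√425
= 1.960 · 22.6/20.6155
= 2.15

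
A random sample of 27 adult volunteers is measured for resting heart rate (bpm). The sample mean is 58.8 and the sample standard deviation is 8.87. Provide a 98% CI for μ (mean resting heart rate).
(54.57, 63.03)

t-interval (σ unknown):
df = n - 1 = 26
t* = 2.479 for 98% confidence

Margin of error = t* · s/√n = 2.479 · 8.87/√27 = 4.23

CI: (54.57, 63.03)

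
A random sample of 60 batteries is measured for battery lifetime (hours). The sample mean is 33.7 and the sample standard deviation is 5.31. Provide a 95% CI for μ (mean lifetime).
(32.33, 35.07)

t-interval (σ unknown):
df = n - 1 = 59
t* = 2.001 for 95% confidence

Margin of error = t* · s/√n = 2.001 · 5.31/√60 = 1.37

CI: (32.33, 35.07)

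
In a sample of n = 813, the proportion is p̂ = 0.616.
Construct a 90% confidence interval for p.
(0.588, 0.644)

Proportion CI:
SE = √(p̂(1-p̂)/n) = √(0.616 · 0.384 / 813) = 0.01706

z* = 1.645
Margin = z* · SE = 1.645 · 0.01706 = 0.0281

CI: 0.616 ± 0.0281 = (0.588, 0.644)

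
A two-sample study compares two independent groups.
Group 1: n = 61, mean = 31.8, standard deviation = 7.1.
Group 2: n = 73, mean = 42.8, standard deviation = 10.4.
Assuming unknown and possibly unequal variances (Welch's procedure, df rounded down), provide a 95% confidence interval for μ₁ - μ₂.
(-14.01, -7.99)

Difference: x̄₁ - x̄₂ = -11.00
SE = √(s₁²/n₁ + s₂²/n₂) = √(7.1²/61 + 10.4²/73) = 1.5192
df = 127.22 → 127 (Welch–Satterthwaite, rounded down)
t* = 1.979

CI: -11.00 ± 1.979 · 1.5192 = -11.00 ± 3.01 = (-14.01, -7.99)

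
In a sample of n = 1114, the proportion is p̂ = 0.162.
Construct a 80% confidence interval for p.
(0.148, 0.176)

Proportion CI:
SE = √(p̂(1-p̂)/n) = √(0.162 · 0.838 / 1114) = 0.01104

z* = 1.282
Margin = z* · SE = 1.282 · 0.01104 = 0.0142

CI: 0.162 ± 0.0142 = (0.148, 0.176)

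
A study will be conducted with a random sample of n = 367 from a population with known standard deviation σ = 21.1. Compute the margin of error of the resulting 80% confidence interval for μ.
Margin of error = 1.41

Margin of error = z* · σ/√n
= 1.282 · 21.1/√367
= 1.282 · 21.1/19.1572
= 1.41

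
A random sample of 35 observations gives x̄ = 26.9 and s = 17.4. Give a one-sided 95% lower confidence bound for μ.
μ ≥ 21.93

Lower bound (one-sided):
t* = 1.691 (one-sided for 95%)
Lower bound = x̄ - t* · s/√n = 26.9 - 1.691 · 17.4/√35 = 21.93

We are 95% confident that μ ≥ 21.93.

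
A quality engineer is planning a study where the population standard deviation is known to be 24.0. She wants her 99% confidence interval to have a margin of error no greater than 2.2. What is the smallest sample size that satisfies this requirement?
n ≥ 790

For margin E ≤ 2.2:
n ≥ (z* · σ / E)²
n ≥ (2.576 · 24.0 / 2.2)²
n ≥ 789.71

Minimum n = 790 (rounding up)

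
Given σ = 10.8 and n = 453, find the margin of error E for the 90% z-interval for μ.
Margin of error = 0.83

Margin of error = z* · σ/√n
= 1.645 · 10.8/√453
= 1.645 · 10.8/21.2838
= 0.83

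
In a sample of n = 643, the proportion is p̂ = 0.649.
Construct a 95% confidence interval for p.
(0.612, 0.686)

Proportion CI:
SE = √(p̂(1-p̂)/n) = √(0.649 · 0.351 / 643) = 0.01882

z* = 1.960
Margin = z* · SE = 1.960 · 0.01882 = 0.0369

CI: 0.649 ± 0.0369 = (0.612, 0.686)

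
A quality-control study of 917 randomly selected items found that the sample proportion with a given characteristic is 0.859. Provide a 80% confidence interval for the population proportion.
(0.844, 0.874)

Proportion CI:
SE = √(p̂(1-p̂)/n) = √(0.859 · 0.141 / 917) = 0.01149

z* = 1.282
Margin = z* · SE = 1.282 · 0.01149 = 0.0147

CI: 0.859 ± 0.0147 = (0.844, 0.874)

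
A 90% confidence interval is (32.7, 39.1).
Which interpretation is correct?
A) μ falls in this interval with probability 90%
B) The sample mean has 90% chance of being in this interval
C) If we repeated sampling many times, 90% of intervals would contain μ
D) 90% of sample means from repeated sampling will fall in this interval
C

A) Wrong — μ is fixed; the randomness lives in the interval, not in μ.
B) Wrong — x̄ is observed and sits in the interval by construction.
C) Correct — this is the frequentist long-run coverage interpretation.
D) Wrong — coverage applies to intervals containing μ, not to future x̄ values.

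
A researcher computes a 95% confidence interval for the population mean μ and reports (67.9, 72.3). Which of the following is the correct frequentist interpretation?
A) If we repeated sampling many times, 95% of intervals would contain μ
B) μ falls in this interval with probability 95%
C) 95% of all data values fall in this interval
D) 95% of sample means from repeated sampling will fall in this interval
A

A) Correct — this is the frequentist long-run coverage interpretation.
B) Wrong — μ is fixed; the randomness lives in the interval, not in μ.
C) Wrong — a CI is about the parameter μ, not individual data values.
D) Wrong — coverage applies to intervals containing μ, not to future x̄ values.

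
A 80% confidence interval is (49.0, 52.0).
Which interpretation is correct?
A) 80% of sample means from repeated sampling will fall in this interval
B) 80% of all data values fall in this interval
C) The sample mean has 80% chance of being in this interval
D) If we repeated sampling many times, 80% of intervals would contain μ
D

A) Wrong — coverage applies to intervals containing μ, not to future x̄ values.
B) Wrong — a CI is about the parameter μ, not individual data values.
C) Wrong — x̄ is observed and sits in the interval by construction.
D) Correct — this is the frequentist long-run coverage interpretation.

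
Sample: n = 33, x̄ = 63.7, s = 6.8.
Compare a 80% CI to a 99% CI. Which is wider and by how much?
99% CI is wider by 3.38

df = 32
80% CI: t* = 1.309, (62.15, 65.25), width = 2 · t* · s/√n = 3.10
99% CI: t* = 2.738, (60.46, 66.94), width = 2 · t* · s/√n = 6.48

The 99% CI is wider by 6.48 - 3.10 = 3.38.
Higher confidence requires a wider interval.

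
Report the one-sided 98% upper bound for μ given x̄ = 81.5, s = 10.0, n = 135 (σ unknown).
μ ≤ 83.29

Upper bound (one-sided):
t* = 2.074 (one-sided for 98%)
Upper bound = x̄ + t* · s/√n = 81.5 + 2.074 · 10.0/√135 = 83.29

We are 98% confident that μ ≤ 83.29.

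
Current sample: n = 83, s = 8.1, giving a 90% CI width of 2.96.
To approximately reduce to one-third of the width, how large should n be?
n ≈ 747

CI width ∝ 1/√n
To reduce width by factor 3, need √n to grow by 3 → need 3² = 9 times as many samples.

Current: n = 83, width = 2.96
New: n = 747, width ≈ 0.98

Width reduced by factor of 2.96/0.98 = 3.02.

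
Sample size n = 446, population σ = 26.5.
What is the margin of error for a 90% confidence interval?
Margin of error = 2.06

Margin of error = z* · σ/√n
= 1.645 · 26.5/√446
= 1.645 · 26.5/21.1187
= 2.06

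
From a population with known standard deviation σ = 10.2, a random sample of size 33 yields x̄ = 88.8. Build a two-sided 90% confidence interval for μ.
(85.88, 91.72)

z-interval (σ known):
z* = 1.645 for 90% confidence

Margin of error = z* · σ/√n = 1.645 · 10.2/√33 = 2.92

CI: (88.8 - 2.92, 88.8 + 2.92) = (85.88, 91.72)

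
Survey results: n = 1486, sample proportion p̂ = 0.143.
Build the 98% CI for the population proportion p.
(0.122, 0.164)

Proportion CI:
SE = √(p̂(1-p̂)/n) = √(0.143 · 0.857 / 1486) = 0.00908

z* = 2.326
Margin = z* · SE = 2.326 · 0.00908 = 0.0211

CI: 0.143 ± 0.0211 = (0.122, 0.164)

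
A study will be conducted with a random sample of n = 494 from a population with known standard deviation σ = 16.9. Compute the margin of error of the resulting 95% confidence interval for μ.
Margin of error = 1.49

Margin of error = z* · σ/√n
= 1.960 · 16.9/√494
= 1.960 · 16.9/22.2261
= 1.49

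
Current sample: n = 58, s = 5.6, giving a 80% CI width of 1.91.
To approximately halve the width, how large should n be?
n ≈ 232

CI width ∝ 1/√n
To reduce width by factor 2, need √n to grow by 2 → need 2² = 4 times as many samples.

Current: n = 58, width = 1.91
New: n = 232, width ≈ 0.94

Width reduced by factor of 1.91/0.94 = 2.03.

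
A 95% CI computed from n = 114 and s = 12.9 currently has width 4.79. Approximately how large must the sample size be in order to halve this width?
n ≈ 456

CI width ∝ 1/√n
To reduce width by factor 2, need √n to grow by 2 → need 2² = 4 times as many samples.

Current: n = 114, width = 4.79
New: n = 456, width ≈ 2.37

Width reduced by factor of 4.79/2.37 = 2.02.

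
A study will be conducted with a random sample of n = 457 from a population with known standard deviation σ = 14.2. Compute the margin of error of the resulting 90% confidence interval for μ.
Margin of error = 1.09

Margin of error = z* · σ/√n
= 1.645 · 14.2/√457
= 1.645 · 14.2/21.3776
= 1.09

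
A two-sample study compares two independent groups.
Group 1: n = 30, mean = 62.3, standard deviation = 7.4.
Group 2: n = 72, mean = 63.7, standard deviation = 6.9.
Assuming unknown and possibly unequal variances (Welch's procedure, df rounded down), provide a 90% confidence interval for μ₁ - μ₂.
(-4.04, 1.24)

Difference: x̄₁ - x̄₂ = -1.40
SE = √(s₁²/n₁ + s₂²/n₂) = √(7.4²/30 + 6.9²/72) = 1.5769
df = 51.08 → 51 (Welch–Satterthwaite, rounded down)
t* = 1.675

CI: -1.40 ± 1.675 · 1.5769 = -1.40 ± 2.64 = (-4.04, 1.24)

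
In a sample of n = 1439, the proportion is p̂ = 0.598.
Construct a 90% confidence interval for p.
(0.577, 0.619)

Proportion CI:
SE = √(p̂(1-p̂)/n) = √(0.598 · 0.402 / 1439) = 0.01293

z* = 1.645
Margin = z* · SE = 1.645 · 0.01293 = 0.0213

CI: 0.598 ± 0.0213 = (0.577, 0.619)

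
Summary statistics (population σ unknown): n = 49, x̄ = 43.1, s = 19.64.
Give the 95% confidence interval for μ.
(37.46, 48.74)

t-interval (σ unknown):
df = n - 1 = 48
t* = 2.011 for 95% confidence

Margin of error = t* · s/√n = 2.011 · 19.64/√49 = 5.64

CI: (37.46, 48.74)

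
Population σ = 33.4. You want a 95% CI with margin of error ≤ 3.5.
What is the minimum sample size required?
n ≥ 350

For margin E ≤ 3.5:
n ≥ (z* · σ / E)²
n ≥ (1.960 · 33.4 / 3.5)²
n ≥ 349.84

Minimum n = 350 (rounding up)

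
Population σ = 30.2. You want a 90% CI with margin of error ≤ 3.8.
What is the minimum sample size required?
n ≥ 171

For margin E ≤ 3.8:
n ≥ (z* · σ / E)²
n ≥ (1.645 · 30.2 / 3.8)²
n ≥ 170.91

Minimum n = 171 (rounding up)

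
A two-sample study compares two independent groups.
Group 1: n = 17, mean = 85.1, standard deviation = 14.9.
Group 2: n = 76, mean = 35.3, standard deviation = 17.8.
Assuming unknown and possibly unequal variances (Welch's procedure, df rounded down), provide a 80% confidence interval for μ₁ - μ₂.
(44.35, 55.25)

Difference: x̄₁ - x̄₂ = 49.80
SE = √(s₁²/n₁ + s₂²/n₂) = √(14.9²/17 + 17.8²/76) = 4.1507
df = 27.25 → 27 (Welch–Satterthwaite, rounded down)
t* = 1.314

CI: 49.80 ± 1.314 · 4.1507 = 49.80 ± 5.45 = (44.35, 55.25)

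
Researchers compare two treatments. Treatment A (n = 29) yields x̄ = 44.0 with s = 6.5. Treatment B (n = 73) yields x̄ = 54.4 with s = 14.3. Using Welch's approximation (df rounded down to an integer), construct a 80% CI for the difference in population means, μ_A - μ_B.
(-13.06, -7.74)

Difference: x̄₁ - x̄₂ = -10.40
SE = √(s₁²/n₁ + s₂²/n₂) = √(6.5²/29 + 14.3²/73) = 2.0635
df = 98.12 → 98 (Welch–Satterthwaite, rounded down)
t* = 1.290

CI: -10.40 ± 1.290 · 2.0635 = -10.40 ± 2.66 = (-13.06, -7.74)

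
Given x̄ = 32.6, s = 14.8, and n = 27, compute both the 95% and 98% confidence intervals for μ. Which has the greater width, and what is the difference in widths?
98% CI is wider by 2.41

df = 26
95% CI: t* = 2.056, (26.74, 38.46), width = 2 · t* · s/√n = 11.71
98% CI: t* = 2.479, (25.54, 39.66), width = 2 · t* · s/√n = 14.12

The 98% CI is wider by 14.12 - 11.71 = 2.41.
Higher confidence requires a wider interval.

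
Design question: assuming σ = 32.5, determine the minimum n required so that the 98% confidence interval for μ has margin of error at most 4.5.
n ≥ 283

For margin E ≤ 4.5:
n ≥ (z* · σ / E)²
n ≥ (2.326 · 32.5 / 4.5)²
n ≥ 282.20

Minimum n = 283 (rounding up)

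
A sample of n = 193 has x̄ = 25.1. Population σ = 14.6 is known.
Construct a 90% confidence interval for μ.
(23.37, 26.83)

z-interval (σ known):
z* = 1.645 for 90% confidence

Margin of error = z* · σ/√n = 1.645 · 14.6/√193 = 1.73

CI: (25.1 - 1.73, 25.1 + 1.73) = (23.37, 26.83)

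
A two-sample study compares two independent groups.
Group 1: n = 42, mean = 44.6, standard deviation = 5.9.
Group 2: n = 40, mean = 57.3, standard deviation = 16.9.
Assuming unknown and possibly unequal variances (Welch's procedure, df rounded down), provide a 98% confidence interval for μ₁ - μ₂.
(-19.50, -5.90)

Difference: x̄₁ - x̄₂ = -12.70
SE = √(s₁²/n₁ + s₂²/n₂) = √(5.9²/42 + 16.9²/40) = 2.8230
df = 47.96 → 47 (Welch–Satterthwaite, rounded down)
t* = 2.408

CI: -12.70 ± 2.408 · 2.8230 = -12.70 ± 6.80 = (-19.50, -5.90)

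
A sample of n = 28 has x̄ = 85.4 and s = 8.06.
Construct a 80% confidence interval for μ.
(83.40, 87.40)

t-interval (σ unknown):
df = n - 1 = 27
t* = 1.314 for 80% confidence

Margin of error = t* · s/√n = 1.314 · 8.06/√28 = 2.00

CI: (83.40, 87.40)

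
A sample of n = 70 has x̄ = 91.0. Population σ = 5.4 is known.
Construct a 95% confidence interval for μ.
(89.73, 92.27)

z-interval (σ known):
z* = 1.960 for 95% confidence

Margin of error = z* · σ/√n = 1.960 · 5.4/√70 = 1.27

CI: (91.0 - 1.27, 91.0 + 1.27) = (89.73, 92.27)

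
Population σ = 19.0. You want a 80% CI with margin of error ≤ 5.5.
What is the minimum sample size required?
n ≥ 20

For margin E ≤ 5.5:
n ≥ (z* · σ / E)²
n ≥ (1.282 · 19.0 / 5.5)²
n ≥ 19.61

Minimum n = 20 (rounding up)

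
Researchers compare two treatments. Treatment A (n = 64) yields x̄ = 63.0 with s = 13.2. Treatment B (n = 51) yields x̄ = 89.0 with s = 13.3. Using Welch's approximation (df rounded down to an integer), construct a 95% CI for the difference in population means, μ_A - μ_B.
(-30.93, -21.07)

Difference: x̄₁ - x̄₂ = -26.00
SE = √(s₁²/n₁ + s₂²/n₂) = √(13.2²/64 + 13.3²/51) = 2.4882
df = 106.99 → 106 (Welch–Satterthwaite, rounded down)
t* = 1.983

CI: -26.00 ± 1.983 · 2.4882 = -26.00 ± 4.93 = (-30.93, -21.07)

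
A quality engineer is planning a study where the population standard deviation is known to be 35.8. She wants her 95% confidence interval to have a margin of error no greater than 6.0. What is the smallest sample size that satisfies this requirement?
n ≥ 137

For margin E ≤ 6.0:
n ≥ (z* · σ / E)²
n ≥ (1.960 · 35.8 / 6.0)²
n ≥ 136.77

Minimum n = 137 (rounding up)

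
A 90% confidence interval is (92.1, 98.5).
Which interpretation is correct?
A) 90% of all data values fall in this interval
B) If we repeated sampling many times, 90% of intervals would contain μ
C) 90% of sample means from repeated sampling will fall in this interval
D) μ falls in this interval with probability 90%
B

A) Wrong — a CI is about the parameter μ, not individual data values.
B) Correct — this is the frequentist long-run coverage interpretation.
C) Wrong — coverage applies to intervals containing μ, not to future x̄ values.
D) Wrong — μ is fixed; the randomness lives in the interval, not in μ.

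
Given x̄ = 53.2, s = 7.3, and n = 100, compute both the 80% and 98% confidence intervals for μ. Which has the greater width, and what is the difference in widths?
98% CI is wider by 1.57

df = 99
80% CI: t* = 1.290, (52.26, 54.14), width = 2 · t* · s/√n = 1.88
98% CI: t* = 2.365, (51.47, 54.93), width = 2 · t* · s/√n = 3.45

The 98% CI is wider by 3.45 - 1.88 = 1.57.
Higher confidence requires a wider interval.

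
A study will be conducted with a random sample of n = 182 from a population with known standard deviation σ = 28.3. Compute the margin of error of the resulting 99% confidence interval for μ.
Margin of error = 5.40

Margin of error = z* · σ/√n
= 2.576 · 28.3/√182
= 2.576 · 28.3/13.4907
= 5.40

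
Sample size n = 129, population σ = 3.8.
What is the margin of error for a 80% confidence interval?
Margin of error = 0.43

Margin of error = z* · σ/√n
= 1.282 · 3.8/√129
= 1.282 · 3.8/11.3578
= 0.43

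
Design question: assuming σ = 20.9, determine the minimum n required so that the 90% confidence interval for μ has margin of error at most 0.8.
n ≥ 1847

For margin E ≤ 0.8:
n ≥ (z* · σ / E)²
n ≥ (1.645 · 20.9 / 0.8)²
n ≥ 1846.90

Minimum n = 1847 (rounding up)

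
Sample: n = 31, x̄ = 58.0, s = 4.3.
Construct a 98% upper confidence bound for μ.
μ ≤ 59.66

Upper bound (one-sided):
t* = 2.147 (one-sided for 98%)
Upper bound = x̄ + t* · s/√n = 58.0 + 2.147 · 4.3/√31 = 59.66

We are 98% confident that μ ≤ 59.66.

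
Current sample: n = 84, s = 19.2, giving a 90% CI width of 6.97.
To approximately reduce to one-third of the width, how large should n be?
n ≈ 756

CI width ∝ 1/√n
To reduce width by factor 3, need √n to grow by 3 → need 3² = 9 times as many samples.

Current: n = 84, width = 6.97
New: n = 756, width ≈ 2.30

Width reduced by factor of 6.97/2.30 = 3.03.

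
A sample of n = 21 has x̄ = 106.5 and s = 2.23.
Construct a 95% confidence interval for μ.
(105.48, 107.52)

t-interval (σ unknown):
df = n - 1 = 20
t* = 2.086 for 95% confidence

Margin of error = t* · s/√n = 2.086 · 2.23/√21 = 1.02

CI: (105.48, 107.52)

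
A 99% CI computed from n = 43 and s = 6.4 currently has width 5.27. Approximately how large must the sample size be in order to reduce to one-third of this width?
n ≈ 387

CI width ∝ 1/√n
To reduce width by factor 3, need √n to grow by 3 → need 3² = 9 times as many samples.

Current: n = 43, width = 5.27
New: n = 387, width ≈ 1.68

Width reduced by factor of 5.27/1.68 = 3.14.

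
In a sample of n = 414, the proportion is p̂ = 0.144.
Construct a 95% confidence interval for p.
(0.110, 0.178)

Proportion CI:
SE = √(p̂(1-p̂)/n) = √(0.144 · 0.856 / 414) = 0.01726

z* = 1.960
Margin = z* · SE = 1.960 · 0.01726 = 0.0338

CI: 0.144 ± 0.0338 = (0.110, 0.178)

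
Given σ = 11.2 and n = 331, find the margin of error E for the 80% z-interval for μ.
Margin of error = 0.79

Margin of error = z* · σ/√n
= 1.282 · 11.2/√331
= 1.282 · 11.2/18.1934
= 0.79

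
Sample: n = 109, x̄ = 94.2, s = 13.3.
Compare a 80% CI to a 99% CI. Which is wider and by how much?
99% CI is wider by 3.40

df = 108
80% CI: t* = 1.289, (92.56, 95.84), width = 2 · t* · s/√n = 3.28
99% CI: t* = 2.622, (90.86, 97.54), width = 2 · t* · s/√n = 6.68

The 99% CI is wider by 6.68 - 3.28 = 3.40.
Higher confidence requires a wider interval.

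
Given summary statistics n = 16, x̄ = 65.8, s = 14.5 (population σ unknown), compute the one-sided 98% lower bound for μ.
μ ≥ 57.65

Lower bound (one-sided):
t* = 2.249 (one-sided for 98%)
Lower bound = x̄ - t* · s/√n = 65.8 - 2.249 · 14.5/√16 = 57.65

We are 98% confident that μ ≥ 57.65.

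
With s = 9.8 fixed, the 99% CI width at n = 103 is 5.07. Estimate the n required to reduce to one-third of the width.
n ≈ 927

CI width ∝ 1/√n
To reduce width by factor 3, need √n to grow by 3 → need 3² = 9 times as many samples.

Current: n = 103, width = 5.07
New: n = 927, width ≈ 1.66

Width reduced by factor of 5.07/1.66 = 3.05.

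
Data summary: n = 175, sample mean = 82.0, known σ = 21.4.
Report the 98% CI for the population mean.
(78.24, 85.76)

z-interval (σ known):
z* = 2.326 for 98% confidence

Margin of error = z* · σ/√n = 2.326 · 21.4/√175 = 3.76

CI: (82.0 - 3.76, 82.0 + 3.76) = (78.24, 85.76)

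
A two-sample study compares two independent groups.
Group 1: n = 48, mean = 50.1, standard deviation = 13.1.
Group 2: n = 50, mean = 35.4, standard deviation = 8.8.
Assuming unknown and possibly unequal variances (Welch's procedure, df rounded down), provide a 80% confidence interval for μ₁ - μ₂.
(11.78, 17.62)

Difference: x̄₁ - x̄₂ = 14.70
SE = √(s₁²/n₁ + s₂²/n₂) = √(13.1²/48 + 8.8²/50) = 2.2636
df = 81.81 → 81 (Welch–Satterthwaite, rounded down)
t* = 1.292

CI: 14.70 ± 1.292 · 2.2636 = 14.70 ± 2.92 = (11.78, 17.62)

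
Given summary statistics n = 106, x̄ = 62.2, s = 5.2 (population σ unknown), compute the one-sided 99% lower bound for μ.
μ ≥ 61.01

Lower bound (one-sided):
t* = 2.362 (one-sided for 99%)
Lower bound = x̄ - t* · s/√n = 62.2 - 2.362 · 5.2/√106 = 61.01

We are 99% confident that μ ≥ 61.01.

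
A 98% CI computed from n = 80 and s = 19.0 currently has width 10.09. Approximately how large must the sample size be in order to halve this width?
n ≈ 320

CI width ∝ 1/√n
To reduce width by factor 2, need √n to grow by 2 → need 2² = 4 times as many samples.

Current: n = 80, width = 10.09
New: n = 320, width ≈ 4.97

Width reduced by factor of 10.09/4.97 = 2.03.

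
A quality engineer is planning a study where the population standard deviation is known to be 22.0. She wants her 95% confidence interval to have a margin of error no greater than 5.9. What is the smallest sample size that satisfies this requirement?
n ≥ 54

For margin E ≤ 5.9:
n ≥ (z* · σ / E)²
n ≥ (1.960 · 22.0 / 5.9)²
n ≥ 53.41

Minimum n = 54 (rounding up)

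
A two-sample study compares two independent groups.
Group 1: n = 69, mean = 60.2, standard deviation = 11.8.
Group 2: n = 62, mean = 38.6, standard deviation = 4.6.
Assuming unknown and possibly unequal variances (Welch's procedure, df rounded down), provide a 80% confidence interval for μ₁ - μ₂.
(19.62, 23.58)

Difference: x̄₁ - x̄₂ = 21.60
SE = √(s₁²/n₁ + s₂²/n₂) = √(11.8²/69 + 4.6²/62) = 1.5360
df = 90.07 → 90 (Welch–Satterthwaite, rounded down)
t* = 1.291

CI: 21.60 ± 1.291 · 1.5360 = 21.60 ± 1.98 = (19.62, 23.58)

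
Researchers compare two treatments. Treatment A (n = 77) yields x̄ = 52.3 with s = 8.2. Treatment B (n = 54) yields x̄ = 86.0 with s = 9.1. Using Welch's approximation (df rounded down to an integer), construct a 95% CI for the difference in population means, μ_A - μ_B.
(-36.78, -30.62)

Difference: x̄₁ - x̄₂ = -33.70
SE = √(s₁²/n₁ + s₂²/n₂) = √(8.2²/77 + 9.1²/54) = 1.5514
df = 106.47 → 106 (Welch–Satterthwaite, rounded down)
t* = 1.983

CI: -33.70 ± 1.983 · 1.5514 = -33.70 ± 3.08 = (-36.78, -30.62)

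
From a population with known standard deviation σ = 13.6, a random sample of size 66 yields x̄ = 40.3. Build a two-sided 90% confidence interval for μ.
(37.55, 43.05)

z-interval (σ known):
z* = 1.645 for 90% confidence

Margin of error = z* · σ/√n = 1.645 · 13.6/√66 = 2.75

CI: (40.3 - 2.75, 40.3 + 2.75) = (37.55, 43.05)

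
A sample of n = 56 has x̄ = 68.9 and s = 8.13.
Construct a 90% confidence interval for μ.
(67.08, 70.72)

t-interval (σ unknown):
df = n - 1 = 55
t* = 1.673 for 90% confidence

Margin of error = t* · s/√n = 1.673 · 8.13/√56 = 1.82

CI: (67.08, 70.72)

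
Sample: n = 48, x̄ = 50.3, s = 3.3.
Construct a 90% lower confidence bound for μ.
μ ≥ 49.68

Lower bound (one-sided):
t* = 1.300 (one-sided for 90%)
Lower bound = x̄ - t* · s/√n = 50.3 - 1.300 · 3.3/√48 = 49.68

We are 90% confident that μ ≥ 49.68.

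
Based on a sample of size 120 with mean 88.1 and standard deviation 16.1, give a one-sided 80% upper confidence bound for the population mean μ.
μ ≤ 89.34

Upper bound (one-sided):
t* = 0.845 (one-sided for 80%)
Upper bound = x̄ + t* · s/√n = 88.1 + 0.845 · 16.1/√120 = 89.34

We are 80% confident that μ ≤ 89.34.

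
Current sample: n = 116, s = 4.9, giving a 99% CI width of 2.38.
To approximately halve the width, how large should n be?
n ≈ 464

CI width ∝ 1/√n
To reduce width by factor 2, need √n to grow by 2 → need 2² = 4 times as many samples.

Current: n = 116, width = 2.38
New: n = 464, width ≈ 1.18

Width reduced by factor of 2.38/1.18 = 2.02.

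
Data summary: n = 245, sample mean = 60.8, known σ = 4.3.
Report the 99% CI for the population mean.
(60.09, 61.51)

z-interval (σ known):
z* = 2.576 for 99% confidence

Margin of error = z* · σ/√n = 2.576 · 4.3/√245 = 0.71

CI: (60.8 - 0.71, 60.8 + 0.71) = (60.09, 61.51)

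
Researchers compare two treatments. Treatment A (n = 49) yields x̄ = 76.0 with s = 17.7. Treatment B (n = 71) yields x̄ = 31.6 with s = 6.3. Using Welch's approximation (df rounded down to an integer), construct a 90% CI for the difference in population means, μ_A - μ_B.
(39.99, 48.81)

Difference: x̄₁ - x̄₂ = 44.40
SE = √(s₁²/n₁ + s₂²/n₂) = √(17.7²/49 + 6.3²/71) = 2.6368
df = 56.46 → 56 (Welch–Satterthwaite, rounded down)
t* = 1.673

CI: 44.40 ± 1.673 · 2.6368 = 44.40 ± 4.41 = (39.99, 48.81)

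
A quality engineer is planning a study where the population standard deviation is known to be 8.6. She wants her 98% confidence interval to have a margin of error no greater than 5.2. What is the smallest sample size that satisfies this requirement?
n ≥ 15

For margin E ≤ 5.2:
n ≥ (z* · σ / E)²
n ≥ (2.326 · 8.6 / 5.2)²
n ≥ 14.80

Minimum n = 15 (rounding up)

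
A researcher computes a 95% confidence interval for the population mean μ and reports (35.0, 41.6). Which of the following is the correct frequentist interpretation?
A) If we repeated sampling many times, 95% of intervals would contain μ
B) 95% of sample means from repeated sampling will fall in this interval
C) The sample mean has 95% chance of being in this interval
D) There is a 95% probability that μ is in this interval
A

A) Correct — this is the frequentist long-run coverage interpretation.
B) Wrong — coverage applies to intervals containing μ, not to future x̄ values.
C) Wrong — x̄ is observed and sits in the interval by construction.
D) Wrong — μ is fixed; the randomness lives in the interval, not in μ.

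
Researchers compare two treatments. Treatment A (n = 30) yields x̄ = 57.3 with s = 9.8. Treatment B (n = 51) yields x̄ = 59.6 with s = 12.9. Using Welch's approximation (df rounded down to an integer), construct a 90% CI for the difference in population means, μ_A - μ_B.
(-6.54, 1.94)

Difference: x̄₁ - x̄₂ = -2.30
SE = √(s₁²/n₁ + s₂²/n₂) = √(9.8²/30 + 12.9²/51) = 2.5425
df = 73.78 → 73 (Welch–Satterthwaite, rounded down)
t* = 1.666

CI: -2.30 ± 1.666 · 2.5425 = -2.30 ± 4.24 = (-6.54, 1.94)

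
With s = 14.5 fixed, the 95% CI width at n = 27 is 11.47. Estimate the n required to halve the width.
n ≈ 108

CI width ∝ 1/√n
To reduce width by factor 2, need √n to grow by 2 → need 2² = 4 times as many samples.

Current: n = 27, width = 11.47
New: n = 108, width ≈ 5.53

Width reduced by factor of 11.47/5.53 = 2.07.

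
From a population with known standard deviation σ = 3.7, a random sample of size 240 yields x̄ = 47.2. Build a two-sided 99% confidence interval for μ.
(46.58, 47.82)

z-interval (σ known):
z* = 2.576 for 99% confidence

Margin of error = z* · σ/√n = 2.576 · 3.7/√240 = 0.62

CI: (47.2 - 0.62, 47.2 + 0.62) = (46.58, 47.82)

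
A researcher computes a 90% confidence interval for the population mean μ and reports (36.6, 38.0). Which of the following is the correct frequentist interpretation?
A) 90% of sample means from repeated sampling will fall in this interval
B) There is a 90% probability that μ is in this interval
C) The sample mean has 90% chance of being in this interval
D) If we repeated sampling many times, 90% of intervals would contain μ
D

A) Wrong — coverage applies to intervals containing μ, not to future x̄ values.
B) Wrong — μ is fixed; the randomness lives in the interval, not in μ.
C) Wrong — x̄ is observed and sits in the interval by construction.
D) Correct — this is the frequentist long-run coverage interpretation.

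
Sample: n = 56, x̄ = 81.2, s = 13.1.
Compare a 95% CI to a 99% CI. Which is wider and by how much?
99% CI is wider by 2.32

df = 55
95% CI: t* = 2.004, (77.69, 84.71), width = 2 · t* · s/√n = 7.02
99% CI: t* = 2.668, (76.53, 85.87), width = 2 · t* · s/√n = 9.34

The 99% CI is wider by 9.34 - 7.02 = 2.32.
Higher confidence requires a wider interval.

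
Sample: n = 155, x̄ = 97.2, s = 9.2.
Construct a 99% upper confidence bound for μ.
μ ≤ 98.94

Upper bound (one-sided):
t* = 2.351 (one-sided for 99%)
Upper bound = x̄ + t* · s/√n = 97.2 + 2.351 · 9.2/√155 = 98.94

We are 99% confident that μ ≤ 98.94.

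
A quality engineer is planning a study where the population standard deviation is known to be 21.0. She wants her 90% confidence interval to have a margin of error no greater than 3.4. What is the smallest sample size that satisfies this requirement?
n ≥ 104

For margin E ≤ 3.4:
n ≥ (z* · σ / E)²
n ≥ (1.645 · 21.0 / 3.4)²
n ≥ 103.23

Minimum n = 104 (rounding up)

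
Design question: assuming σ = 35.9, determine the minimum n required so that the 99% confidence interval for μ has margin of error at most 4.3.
n ≥ 463

For margin E ≤ 4.3:
n ≥ (z* · σ / E)²
n ≥ (2.576 · 35.9 / 4.3)²
n ≥ 462.53

Minimum n = 463 (rounding up)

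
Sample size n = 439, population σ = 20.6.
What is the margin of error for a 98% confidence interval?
Margin of error = 2.29

Margin of error = z* · σ/√n
= 2.326 · 20.6/√439
= 2.326 · 20.6/20.9523
= 2.29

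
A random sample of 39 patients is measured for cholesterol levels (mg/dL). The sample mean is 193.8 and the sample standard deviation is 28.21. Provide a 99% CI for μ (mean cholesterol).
(181.55, 206.05)

t-interval (σ unknown):
df = n - 1 = 38
t* = 2.712 for 99% confidence

Margin of error = t* · s/√n = 2.712 · 28.21/√39 = 12.25

CI: (181.55, 206.05)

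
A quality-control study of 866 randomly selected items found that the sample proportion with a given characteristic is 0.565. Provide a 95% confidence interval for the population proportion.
(0.532, 0.598)

Proportion CI:
SE = √(p̂(1-p̂)/n) = √(0.565 · 0.435 / 866) = 0.01685

z* = 1.960
Margin = z* · SE = 1.960 · 0.01685 = 0.0330

CI: 0.565 ± 0.0330 = (0.532, 0.598)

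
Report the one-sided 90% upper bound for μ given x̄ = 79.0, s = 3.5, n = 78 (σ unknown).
μ ≤ 79.51

Upper bound (one-sided):
t* = 1.293 (one-sided for 90%)
Upper bound = x̄ + t* · s/√n = 79.0 + 1.293 · 3.5/√78 = 79.51

We are 90% confident that μ ≤ 79.51.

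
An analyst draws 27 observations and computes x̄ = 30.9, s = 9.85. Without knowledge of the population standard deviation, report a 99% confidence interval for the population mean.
(25.63, 36.17)

t-interval (σ unknown):
df = n - 1 = 26
t* = 2.779 for 99% confidence

Margin of error = t* · s/√n = 2.779 · 9.85/√27 = 5.27

CI: (25.63, 36.17)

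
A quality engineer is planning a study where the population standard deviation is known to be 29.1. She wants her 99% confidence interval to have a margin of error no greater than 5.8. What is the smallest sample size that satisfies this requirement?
n ≥ 168

For margin E ≤ 5.8:
n ≥ (z* · σ / E)²
n ≥ (2.576 · 29.1 / 5.8)²
n ≥ 167.04

Minimum n = 168 (rounding up)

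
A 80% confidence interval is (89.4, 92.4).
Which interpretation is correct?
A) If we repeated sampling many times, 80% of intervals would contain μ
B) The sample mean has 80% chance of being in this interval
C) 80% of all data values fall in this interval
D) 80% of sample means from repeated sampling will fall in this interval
A

A) Correct — this is the frequentist long-run coverage interpretation.
B) Wrong — x̄ is observed and sits in the interval by construction.
C) Wrong — a CI is about the parameter μ, not individual data values.
D) Wrong — coverage applies to intervals containing μ, not to future x̄ values.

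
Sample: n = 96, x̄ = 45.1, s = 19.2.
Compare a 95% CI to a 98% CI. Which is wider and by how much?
98% CI is wider by 1.49

df = 95
95% CI: t* = 1.985, (41.21, 48.99), width = 2 · t* · s/√n = 7.78
98% CI: t* = 2.366, (40.46, 49.74), width = 2 · t* · s/√n = 9.27

The 98% CI is wider by 9.27 - 7.78 = 1.49.
Higher confidence requires a wider interval.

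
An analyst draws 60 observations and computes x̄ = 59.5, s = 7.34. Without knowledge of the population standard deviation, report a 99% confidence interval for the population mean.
(56.98, 62.02)

t-interval (σ unknown):
df = n - 1 = 59
t* = 2.662 for 99% confidence

Margin of error = t* · s/√n = 2.662 · 7.34/√60 = 2.52

CI: (56.98, 62.02)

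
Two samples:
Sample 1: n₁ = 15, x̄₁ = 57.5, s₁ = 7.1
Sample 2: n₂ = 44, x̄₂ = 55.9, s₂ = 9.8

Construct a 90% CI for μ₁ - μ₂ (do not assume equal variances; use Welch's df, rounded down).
(-2.38, 5.58)

Difference: x̄₁ - x̄₂ = 1.60
SE = √(s₁²/n₁ + s₂²/n₂) = √(7.1²/15 + 9.8²/44) = 2.3544
df = 33.49 → 33 (Welch–Satterthwaite, rounded down)
t* = 1.692

CI: 1.60 ± 1.692 · 2.3544 = 1.60 ± 3.98 = (-2.38, 5.58)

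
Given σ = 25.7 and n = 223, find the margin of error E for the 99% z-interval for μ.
Margin of error = 4.43

Margin of error = z* · σ/√n
= 2.576 · 25.7/√223
= 2.576 · 25.7/14.9332
= 4.43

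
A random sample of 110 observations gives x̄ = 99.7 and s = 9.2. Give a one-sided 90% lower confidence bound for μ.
μ ≥ 98.57

Lower bound (one-sided):
t* = 1.289 (one-sided for 90%)
Lower bound = x̄ - t* · s/√n = 99.7 - 1.289 · 9.2/√110 = 98.57

We are 90% confident that μ ≥ 98.57.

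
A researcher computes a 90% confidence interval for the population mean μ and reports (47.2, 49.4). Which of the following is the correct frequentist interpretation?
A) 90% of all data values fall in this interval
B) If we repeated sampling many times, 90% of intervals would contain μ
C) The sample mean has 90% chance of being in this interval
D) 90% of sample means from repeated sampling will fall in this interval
B

A) Wrong — a CI is about the parameter μ, not individual data values.
B) Correct — this is the frequentist long-run coverage interpretation.
C) Wrong — x̄ is observed and sits in the interval by construction.
D) Wrong — coverage applies to intervals containing μ, not to future x̄ values.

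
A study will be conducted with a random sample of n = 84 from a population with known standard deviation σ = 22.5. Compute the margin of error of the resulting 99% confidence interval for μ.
Margin of error = 6.32

Margin of error = z* · σ/√n
= 2.576 · 22.5/√84
= 2.576 · 22.5/9.1652
= 6.32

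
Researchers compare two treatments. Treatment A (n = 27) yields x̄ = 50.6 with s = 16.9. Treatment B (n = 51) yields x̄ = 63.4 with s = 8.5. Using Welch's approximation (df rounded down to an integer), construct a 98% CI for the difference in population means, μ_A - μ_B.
(-21.27, -4.33)

Difference: x̄₁ - x̄₂ = -12.80
SE = √(s₁²/n₁ + s₂²/n₂) = √(16.9²/27 + 8.5²/51) = 3.4634
df = 33.12 → 33 (Welch–Satterthwaite, rounded down)
t* = 2.445

CI: -12.80 ± 2.445 · 3.4634 = -12.80 ± 8.47 = (-21.27, -4.33)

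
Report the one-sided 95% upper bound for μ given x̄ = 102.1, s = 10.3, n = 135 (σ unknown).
μ ≤ 103.57

Upper bound (one-sided):
t* = 1.656 (one-sided for 95%)
Upper bound = x̄ + t* · s/√n = 102.1 + 1.656 · 10.3/√135 = 103.57

We are 95% confident that μ ≤ 103.57.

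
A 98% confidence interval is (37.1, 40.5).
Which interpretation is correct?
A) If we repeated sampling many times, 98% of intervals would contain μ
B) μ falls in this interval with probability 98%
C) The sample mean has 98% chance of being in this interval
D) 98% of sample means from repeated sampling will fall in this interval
A

A) Correct — this is the frequentist long-run coverage interpretation.
B) Wrong — μ is fixed; the randomness lives in the interval, not in μ.
C) Wrong — x̄ is observed and sits in the interval by construction.
D) Wrong — coverage applies to intervals containing μ, not to future x̄ values.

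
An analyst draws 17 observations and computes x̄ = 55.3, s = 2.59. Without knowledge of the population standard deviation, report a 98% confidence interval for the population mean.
(53.68, 56.92)

t-interval (σ unknown):
df = n - 1 = 16
t* = 2.583 for 98% confidence

Margin of error = t* · s/√n = 2.583 · 2.59/√17 = 1.62

CI: (53.68, 56.92)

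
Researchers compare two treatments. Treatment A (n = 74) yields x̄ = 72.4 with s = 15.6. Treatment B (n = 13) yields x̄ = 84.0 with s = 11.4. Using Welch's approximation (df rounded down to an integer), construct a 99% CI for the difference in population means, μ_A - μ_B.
(-21.97, -1.23)

Difference: x̄₁ - x̄₂ = -11.60
SE = √(s₁²/n₁ + s₂²/n₂) = √(15.6²/74 + 11.4²/13) = 3.6449
df = 20.82 → 20 (Welch–Satterthwaite, rounded down)
t* = 2.845

CI: -11.60 ± 2.845 · 3.6449 = -11.60 ± 10.37 = (-21.97, -1.23)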